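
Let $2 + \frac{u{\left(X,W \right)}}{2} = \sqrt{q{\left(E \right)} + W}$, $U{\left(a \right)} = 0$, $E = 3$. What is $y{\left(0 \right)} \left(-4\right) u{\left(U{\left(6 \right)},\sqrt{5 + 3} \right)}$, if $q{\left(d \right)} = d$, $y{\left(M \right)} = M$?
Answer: $0$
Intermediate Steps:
$u{\left(X,W \right)} = -4 + 2 \sqrt{3 + W}$
$y{\left(0 \right)} \left(-4\right) u{\left(U{\left(6 \right)},\sqrt{5 + 3} \right)} = 0 \left(-4\right) \left(-4 + 2 \sqrt{3 + \sqrt{5 + 3}}\right) = 0 \left(-4 + 2 \sqrt{3 + \sqrt{8}}\right) = 0 \left(-4 + 2 \sqrt{3 + 2 \sqrt{2}}\right) = 0$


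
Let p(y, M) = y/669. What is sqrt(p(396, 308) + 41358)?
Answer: 3*sqrt(228524602)/223 ≈ 203.37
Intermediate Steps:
p(y, M) = y/669 (p(y, M) = y*(1/669) = y/669)
sqrt(p(396, 308) + 41358) = sqrt((1/669)*396 + 41358) = sqrt(132/223 + 41358) = sqrt(9222966/223) = 3*sqrt(228524602)/223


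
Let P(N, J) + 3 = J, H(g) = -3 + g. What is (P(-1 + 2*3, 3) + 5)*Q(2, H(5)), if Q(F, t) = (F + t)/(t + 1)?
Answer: 20/3 ≈ 6.6667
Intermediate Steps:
P(N, J) = -3 + J
Q(F, t) = (F + t)/(1 + t)
(P(-1 + 2*3, 3) + 5)*Q(2, H(5)) = ((-3 + 3) + 5)*((2 + (-3 + 5))/(1 + (-3 + 5))) = (0 + 5)*((2 + 2)/(1 + 2)) = 5*(4/3) = 20/3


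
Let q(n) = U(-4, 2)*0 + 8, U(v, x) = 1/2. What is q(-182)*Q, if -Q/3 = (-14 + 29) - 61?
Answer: 1104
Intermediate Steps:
U(v, x) = 1/2
Q = 138 (Q = -3*((-14 + 29) - 61) = -3*(15 - 61) = -3*(-46) = 138)
q(n) = 8 (q(n) = (1/2)*0 + 8 = 0 + 8 = 8)
q(-182)*Q = 8*138 = 1104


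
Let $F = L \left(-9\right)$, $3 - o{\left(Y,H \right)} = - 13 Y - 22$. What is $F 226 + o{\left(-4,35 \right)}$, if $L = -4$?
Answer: $8109$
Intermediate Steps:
$o{\left(Y,H \right)} = 25 + 13 Y$ ($o{\left(Y,H \right)} = 3 - \left(- 13 Y - 22\right) = 3 - \left(-22 - 13 Y\right) = 3 + \left(22 + 13 Y\right) = 25 + 13 Y$)
$F = 36$ ($F = \left(-4\right) \left(-9\right) = 36$)
$F 226 + o{\left(-4,35 \right)} = 36 \cdot 226 + \left(25 + 13 \left(-4\right)\right) = 8136 + \left(25 - 52\right) = 8136 - 27 = 8109$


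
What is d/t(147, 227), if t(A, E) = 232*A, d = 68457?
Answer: 22819/11368 ≈ 2.0073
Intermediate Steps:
d/t(147, 227) = 68457/((232*147)) = 68457/34104 = 68457*(1/34104) = 22819/11368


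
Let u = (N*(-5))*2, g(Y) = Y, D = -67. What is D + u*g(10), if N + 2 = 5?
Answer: -367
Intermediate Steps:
N = 3 (N = -2 + 5 = 3)
u = -30 (u = (3*(-5))*2 = -15*2 = -30)
D + u*g(10) = -67 - 30*10 = -67 - 300 = -367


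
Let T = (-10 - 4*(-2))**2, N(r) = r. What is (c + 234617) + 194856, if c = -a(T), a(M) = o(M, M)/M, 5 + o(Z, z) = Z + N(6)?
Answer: 1717887/4 ≈ 4.2947e+5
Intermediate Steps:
T = 4 (T = (-10 + 8)**2 = (-2)**2 = 4)
o(Z, z) = 1 + Z (o(Z, z) = -5 + (Z + 6) = -5 + (6 + Z) = 1 + Z)
a(M) = (1 + M)/M
c = -5/4 (c = -(1 + 4)/4 = -5/4 ≈ -1.2500)
(c + 234617) + 194856 = (-5/4 + 234617) + 194856 = 938463/4 + 194856 = 1717887/4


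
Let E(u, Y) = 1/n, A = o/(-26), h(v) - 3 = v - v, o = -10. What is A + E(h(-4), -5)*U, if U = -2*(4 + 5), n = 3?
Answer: -73/13 ≈ -5.6154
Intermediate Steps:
h(v) = 3 (h(v) = 3 + (v - v) = 3 + 0 = 3)
A = 5/13 (A = -10/(-26) = -10*(-1/26) = 5/13 ≈ 0.38462)
E(u, Y) = 1/3
U = -18 (U = -2*9 = -18)
A + E(h(-4), -5)*U = 5/13 + (1/3)*(-18) = 5/13 - 6 = -73/13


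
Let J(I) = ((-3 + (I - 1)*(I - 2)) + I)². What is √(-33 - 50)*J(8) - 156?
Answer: -156 + 2209*I*√83 ≈ -156.0 + 20125.0*I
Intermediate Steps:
J(I) = (-3 + I + (-1 + I)*(-2 + I))² (J(I) = ((-3 + (-1 + I)*(-2 + I)) + I)² = (-3 + I + (-1 + I)*(-2 + I))²)
√(-33 - 50)*J(8) - 156 = √(-33 - 50)*(1 - 1*8² + 2*8)² - 156 = √(-83)*(1 - 1*64 + 16)² - 156 = (I*√83)*(1 - 64 + 16)² - 156 = (I*√83)*(-47)² - 156 = (I*√83)*2209 - 156 = 2209*I*√83 - 156 = -156 + 2209*I*√83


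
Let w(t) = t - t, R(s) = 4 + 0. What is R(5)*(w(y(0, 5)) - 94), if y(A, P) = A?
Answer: -376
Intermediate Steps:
R(s) = 4
w(t) = 0
R(5)*(w(y(0, 5)) - 94) = 4*(0 - 94) = 4*(-94) = -376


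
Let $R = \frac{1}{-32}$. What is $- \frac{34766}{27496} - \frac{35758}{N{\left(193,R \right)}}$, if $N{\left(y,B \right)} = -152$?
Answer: $\frac{1608417}{6874} \approx 233.99$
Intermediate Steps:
$R = - \frac{1}{32} \approx -0.03125$
$- \frac{34766}{27496} - \frac{35758}{N{\left(193,R \right)}} = - \frac{34766}{27496} - \frac{35758}{-152} = \left(-34766\right) \frac{1}{27496} - - \frac{941}{4} = - \frac{17383}{13748} + \frac{941}{4} = \frac{1608417}{6874}$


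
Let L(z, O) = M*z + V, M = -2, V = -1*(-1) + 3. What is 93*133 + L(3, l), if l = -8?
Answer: 12367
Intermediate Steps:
V = 4 (V = 1 + 3 = 4)
L(z, O) = 4 - 2*z (L(z, O) = -2*z + 4 = 4 - 2*z)
93*133 + L(3, l) = 93*133 + (4 - 2*3) = 12369 + (4 - 6) = 12369 - 2 = 12367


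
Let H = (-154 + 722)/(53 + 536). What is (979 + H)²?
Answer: 333158685601/346921 ≈ 9.6033e+5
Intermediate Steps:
H = 568/589 ≈ 0.96435
(979 + H)² = (979 + 568/589)² = (577199/589)² = 333158685601/346921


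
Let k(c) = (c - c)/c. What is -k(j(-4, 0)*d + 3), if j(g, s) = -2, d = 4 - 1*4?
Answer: 0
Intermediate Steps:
d = 0 (d = 4 - 4 = 0)
k(c) = 0 (k(c) = 0/c = 0)
-k(j(-4, 0)*d + 3) = -1*0 = 0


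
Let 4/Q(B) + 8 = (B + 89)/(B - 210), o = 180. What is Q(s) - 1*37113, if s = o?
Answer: -18890637/509 ≈ -37113.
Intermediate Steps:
s = 180
Q(B) = 4/(-8 + (89 + B)/(-210 + B)) (Q(B) = 4/(-8 + (B + 89)/(B - 210)) = 4/(-8 + (89 + B)/(-210 + B)))
Q(s) - 1*37113 = 4*(210 - 1*180)/(-1769 + 7*180) - 1*37113 = 4*(210 - 180)/(-1769 + 1260) - 37113 = 4*30/(-509) - 37113 = 4*(-1/509)*30 - 37113 = -120/509 - 37113 = -18890637/509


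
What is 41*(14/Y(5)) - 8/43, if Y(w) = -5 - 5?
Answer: -12381/215 ≈ -57.586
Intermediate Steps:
Y(w) = -10
41*(14/Y(5)) - 8/43 = 41*(14/(-10)) - 8/43 = 41*(14*(-⅒)) - 8*1/43 = 41*(-7/5) - 8/43 = -287/5 - 8/43 = -12381/215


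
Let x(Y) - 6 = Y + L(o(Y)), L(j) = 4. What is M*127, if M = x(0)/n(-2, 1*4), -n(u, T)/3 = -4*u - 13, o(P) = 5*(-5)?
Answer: 254/3 ≈ 84.667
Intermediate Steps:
o(P) = -25
n(u, T) = 39 + 12*u (n(u, T) = -3*(-4*u - 13) = -3*(-13 - 4*u) = 39 + 12*u)
x(Y) = 10 + Y (x(Y) = 6 + (Y + 4) = 6 + (4 + Y) = 10 + Y)
M = 2/3 (M = (10 + 0)/(39 + 12*(-2)) = 10/(39 - 24) = 10/15 = 10*(1/15) = 2/3 ≈ 0.66667)
M*127 = (2/3)*127 = 254/3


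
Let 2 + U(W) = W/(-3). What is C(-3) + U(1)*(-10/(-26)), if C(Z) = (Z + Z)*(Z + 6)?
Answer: -737/39 ≈ -18.897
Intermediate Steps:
C(Z) = 2*Z*(6 + Z) (C(Z) = (2*Z)*(6 + Z) = 2*Z*(6 + Z))
U(W) = -2 - W/3 (U(W) = -2 + W/(-3) = -2 + W*(-⅓) = -2 - W/3)
C(-3) + U(1)*(-10/(-26)) = 2*(-3)*(6 - 3) + (-2 - ⅓*1)*(-10/(-26)) = 2*(-3)*3 + (-2 - ⅓)*(-10*(-1/26)) = -18 - 7/3*5/13 = -18 - 35/39 = -737/39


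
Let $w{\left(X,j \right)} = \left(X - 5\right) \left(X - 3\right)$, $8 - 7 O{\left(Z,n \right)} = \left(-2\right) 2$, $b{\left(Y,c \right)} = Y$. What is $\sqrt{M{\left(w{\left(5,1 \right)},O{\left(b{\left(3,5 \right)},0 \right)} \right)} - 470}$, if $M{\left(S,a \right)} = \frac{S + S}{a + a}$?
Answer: $i \sqrt{470} \approx 21.679 i$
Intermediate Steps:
$O{\left(Z,n \right)} = \frac{12}{7}$ ($O{\left(Z,n \right)} = \frac{8}{7} - \frac{\left(-2\right) 2}{7} = \frac{8}{7} - - \frac{4}{7} = \frac{8}{7} + \frac{4}{7} = \frac{12}{7}$)
$w{\left(X,j \right)} = \left(-5 + X\right) \left(-3 + X\right)$
$M{\left(S,a \right)} = \frac{S}{a}$ ($M{\left(S,a \right)} = \frac{2 S}{2 a} = 2 S \frac{1}{2 a} = \frac{S}{a}$)
$\sqrt{M{\left(w{\left(5,1 \right)},O{\left(b{\left(3,5 \right)},0 \right)} \right)} - 470} = \sqrt{\frac{15 + 5^{2} - 40}{\frac{12}{7}} - 470} = \sqrt{\left(15 + 25 - 40\right) \frac{7}{12} - 470} = \sqrt{0 \cdot \frac{7}{12} - 470} = \sqrt{0 - 470} = \sqrt{-470} = i \sqrt{470}$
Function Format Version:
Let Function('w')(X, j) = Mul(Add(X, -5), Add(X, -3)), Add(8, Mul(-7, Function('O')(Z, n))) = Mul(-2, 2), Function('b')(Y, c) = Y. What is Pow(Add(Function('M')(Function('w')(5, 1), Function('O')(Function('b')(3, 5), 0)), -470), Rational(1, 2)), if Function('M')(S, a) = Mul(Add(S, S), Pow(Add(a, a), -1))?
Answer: Mul(I, Pow(470, Rational(1, 2))) ≈ Mul(21.679, I)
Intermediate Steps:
Function('O')(Z, n) = Rational(12, 7) (Function('O')(Z, n) = Add(Rational(8, 7), Mul(Rational(-1, 7), Mul(-2, 2))) = Add(Rational(8, 7), Mul(Rational(-1, 7), -4)) = Add(Rational(8, 7), Rational(4, 7)) = Rational(12, 7))
Function('w')(X, j) = Mul(Add(-5, X), Add(-3, X))
Function('M')(S, a) = Mul(S, Pow(a, -1)) (Function('M')(S, a) = Mul(Mul(2, S), Pow(Mul(2, a), -1)) = Mul(Mul(2, S), Mul(Rational(1, 2), Pow(a, -1))) = Mul(S, Pow(a, -1)))
Pow(Add(Function('M')(Function('w')(5, 1), Function('O')(Function('b')(3, 5), 0)), -470), Rational(1, 2)) = Pow(Add(Mul(Add(15, Pow(5, 2), Mul(-8, 5)), Pow(Rational(12, 7), -1)), -470), Rational(1, 2)) = Pow(Add(Mul(Add(15, 25, -40), Rational(7, 12)), -470), Rational(1, 2)) = Pow(Add(Mul(0, Rational(7, 12)), -470), Rational(1, 2)) = Pow(Add(0, -470), Rational(1, 2)) = Pow(-470, Rational(1, 2)) = Mul(I, Pow(470, Rational(1, 2)))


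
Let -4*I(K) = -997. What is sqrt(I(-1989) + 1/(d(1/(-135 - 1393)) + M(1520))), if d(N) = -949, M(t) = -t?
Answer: sqrt(6077663241)/4938 ≈ 15.788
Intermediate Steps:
I(K) = 997/4 (I(K) = -1/4*(-997) = 997/4)
sqrt(I(-1989) + 1/(d(1/(-135 - 1393)) + M(1520))) = sqrt(997/4 + 1/(-949 - 1*1520)) = sqrt(997/4 + 1/(-949 - 1520)) = sqrt(997/4 + 1/(-2469)) = sqrt(997/4 - 1/2469) = sqrt(2461589/9876) = sqrt(6077663241)/4938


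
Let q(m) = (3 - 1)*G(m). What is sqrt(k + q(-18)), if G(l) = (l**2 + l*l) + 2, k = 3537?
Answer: sqrt(4837) ≈ 69.549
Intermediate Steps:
G(l) = 2 + 2*l**2 (G(l) = (l**2 + l**2) + 2 = 2*l**2 + 2 = 2 + 2*l**2)
q(m) = 4 + 4*m**2 (q(m) = (3 - 1)*(2 + 2*m**2) = 2*(2 + 2*m**2) = 4 + 4*m**2)
sqrt(k + q(-18)) = sqrt(3537 + (4 + 4*(-18)**2)) = sqrt(3537 + (4 + 4*324)) = sqrt(3537 + (4 + 1296)) = sqrt(3537 + 1300) = sqrt(4837)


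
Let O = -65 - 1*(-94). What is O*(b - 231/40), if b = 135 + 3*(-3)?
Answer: 139461/40 ≈ 3486.5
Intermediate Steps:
b = 126 (b = 135 - 9 = 126)
O = 29 (O = -65 + 94 = 29)
O*(b - 231/40) = 29*(126 - 231/40) = 29*(4809/40) = 139461/40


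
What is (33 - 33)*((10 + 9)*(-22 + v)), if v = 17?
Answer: 0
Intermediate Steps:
(33 - 33)*((10 + 9)*(-22 + v)) = (33 - 33)*((10 + 9)*(-22 + 17)) = 0*(19*(-5)) = 0*(-95) = 0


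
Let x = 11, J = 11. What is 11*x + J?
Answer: 132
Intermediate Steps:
11*x + J = 11*11 + 11 = 121 + 11 = 132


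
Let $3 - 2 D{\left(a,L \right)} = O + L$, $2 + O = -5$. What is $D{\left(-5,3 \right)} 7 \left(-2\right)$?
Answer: $-49$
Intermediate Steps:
$O = -7$ ($O = -2 - 5 = -7$)
$D{\left(a,L \right)} = 5 - \frac{L}{2}$ ($D{\left(a,L \right)} = \frac{3}{2} - \frac{-7 + L}{2} = \frac{3}{2} - \left(- \frac{7}{2} + \frac{L}{2}\right) = 5 - \frac{L}{2}$)
$D{\left(-5,3 \right)} 7 \left(-2\right) = \left(5 - \frac{3}{2}\right) 7 \left(-2\right) = \frac{7}{2} \cdot 7 \left(-2\right) = \frac{49}{2} \left(-2\right) = -49$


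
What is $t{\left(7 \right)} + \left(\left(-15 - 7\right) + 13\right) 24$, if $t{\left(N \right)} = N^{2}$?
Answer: $-167$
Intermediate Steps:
$t{\left(7 \right)} + \left(\left(-15 - 7\right) + 13\right) 24 = 7^{2} + \left(\left(-15 - 7\right) + 13\right) 24 = 49 + \left(-22 + 13\right) 24 = 49 - 216 = -167$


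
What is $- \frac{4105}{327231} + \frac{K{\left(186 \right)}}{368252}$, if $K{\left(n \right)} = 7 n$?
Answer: $- \frac{542809849}{60251735106} \approx -0.009009$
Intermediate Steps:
$- \frac{4105}{327231} + \frac{K{\left(186 \right)}}{368252} = - \frac{4105}{327231} + \frac{7 \cdot 186}{368252} = \left(-4105\right) \frac{1}{327231} + 1302 \cdot \frac{1}{368252} = - \frac{4105}{327231} + \frac{651}{184126} = - \frac{542809849}{60251735106}$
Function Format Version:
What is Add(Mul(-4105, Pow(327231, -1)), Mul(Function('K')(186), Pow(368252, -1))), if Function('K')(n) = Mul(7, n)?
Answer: Rational(-542809849, 60251735106) ≈ -0.0090090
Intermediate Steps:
Add(Mul(-4105, Pow(327231, -1)), Mul(Function('K')(186), Pow(368252, -1))) = Add(Mul(-4105, Pow(327231, -1)), Mul(Mul(7, 186), Pow(368252, -1))) = Add(Mul(-4105, Rational(1, 327231)), Mul(1302, Rational(1, 368252))) = Add(Rational(-4105, 327231), Rational(651, 184126)) = Rational(-542809849, 60251735106)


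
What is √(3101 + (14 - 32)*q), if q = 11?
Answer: √2903 ≈ 53.880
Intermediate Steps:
√(3101 + (14 - 32)*q) = √(3101 + (14 - 32)*11) = √(3101 - 18*11) = √(3101 - 198) = √2903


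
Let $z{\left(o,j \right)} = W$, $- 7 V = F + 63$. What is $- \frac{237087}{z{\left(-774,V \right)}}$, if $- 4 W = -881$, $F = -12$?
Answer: $- \frac{948348}{881} \approx -1076.4$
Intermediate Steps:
$V = - \frac{51}{7}$ ($V = - \frac{-12 + 63}{7} = \left(- \frac{1}{7}\right) 51 = - \frac{51}{7} \approx -7.2857$)
$W = \frac{881}{4}$ ($W = \left(- \frac{1}{4}\right) \left(-881\right) = \frac{881}{4} \approx 220.25$)
$z{\left(o,j \right)} = \frac{881}{4}$
$- \frac{237087}{z{\left(-774,V \right)}} = - \frac{237087}{\frac{881}{4}} = \left(-237087\right) \frac{4}{881} = - \frac{948348}{881}$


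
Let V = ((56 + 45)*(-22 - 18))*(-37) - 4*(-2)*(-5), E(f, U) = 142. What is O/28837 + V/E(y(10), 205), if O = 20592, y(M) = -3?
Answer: 2156162672/2047427 ≈ 1053.1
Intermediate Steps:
V = 149440 (V = (101*(-40))*(-37) + 8*(-5) = -4040*(-37) - 40 = 149480 - 40 = 149440)
O/28837 + V/E(y(10), 205) = 20592/28837 + 149440/142 = 20592*(1/28837) + 149440*(1/142) = 20592/28837 + 74720/71 = 2156162672/2047427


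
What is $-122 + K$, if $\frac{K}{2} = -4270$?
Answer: $-8662$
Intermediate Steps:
$K = -8540$ ($K = 2 \left(-4270\right) = -8540$)
$-122 + K = -122 - 8540 = -8662$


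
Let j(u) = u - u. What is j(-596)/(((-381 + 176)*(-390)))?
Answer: 0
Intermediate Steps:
j(u) = 0
j(-596)/(((-381 + 176)*(-390))) = 0/(((-381 + 176)*(-390))) = 0/((-205*(-390))) = 0/79950 = 0*(1/79950) = 0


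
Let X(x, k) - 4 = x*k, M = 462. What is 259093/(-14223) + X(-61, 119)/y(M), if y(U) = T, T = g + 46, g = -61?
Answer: 6620098/14223 ≈ 465.45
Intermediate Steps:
T = -15 (T = -61 + 46 = -15)
X(x, k) = 4 + k*x (X(x, k) = 4 + x*k = 4 + k*x)
y(U) = -15
259093/(-14223) + X(-61, 119)/y(M) = 259093/(-14223) + (4 + 119*(-61))/(-15) = 259093*(-1/14223) + (4 - 7259)*(-1/15) = -259093/14223 - 7255*(-1/15) = -259093/14223 + 1451/3 = 6620098/14223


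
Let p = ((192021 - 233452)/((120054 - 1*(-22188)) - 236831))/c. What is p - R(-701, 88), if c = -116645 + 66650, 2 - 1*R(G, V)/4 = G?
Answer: -13297883520091/4728977055 ≈ -2812.0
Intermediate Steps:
R(G, V) = 8 - 4*G
c = -49995
p = -41431/4728977055 (p = ((192021 - 233452)/((120054 - 1*(-22188)) - 236831))/(-49995) = -41431/((120054 + 22188) - 236831)*(-1/49995) = -41431/(142242 - 236831)*(-1/49995) = -41431/(-94589)*(-1/49995) = -41431*(-1/94589)*(-1/49995) = (41431/94589)*(-1/49995) = -41431/4728977055 ≈ -8.7611e-6)
p - R(-701, 88) = -41431/4728977055 - (8 - 4*(-701)) = -41431/4728977055 - (8 + 2804) = -41431/4728977055 - 1*2812 = -41431/4728977055 - 2812 = -13297883520091/4728977055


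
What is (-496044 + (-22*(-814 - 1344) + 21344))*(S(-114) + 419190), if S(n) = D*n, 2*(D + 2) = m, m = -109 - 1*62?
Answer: -183349587960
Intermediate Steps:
m = -171 (m = -109 - 62 = -171)
D = -175/2 (D = -2 + (½)*(-171) = -2 - 171/2 = -175/2 ≈ -87.500)
S(n) = -175*n/2
(-496044 + (-22*(-814 - 1344) + 21344))*(S(-114) + 419190) = (-496044 + (-22*(-814 - 1344) + 21344))*(-175/2*(-114) + 419190) = (-496044 + (-22*(-2158) + 21344))*(9975 + 419190) = (-496044 + (47476 + 21344))*429165 = (-496044 + 68820)*429165 = -427224*429165 = -183349587960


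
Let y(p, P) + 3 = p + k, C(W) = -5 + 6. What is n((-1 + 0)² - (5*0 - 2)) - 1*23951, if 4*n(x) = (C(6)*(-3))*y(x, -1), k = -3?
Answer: -95795/4 ≈ -23949.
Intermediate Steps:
C(W) = 1
y(p, P) = -6 + p (y(p, P) = -3 + (p - 3) = -3 + (-3 + p) = -6 + p)
n(x) = 9/2 - 3*x/4 (n(x) = ((1*(-3))*(-6 + x))/4 = (-3*(-6 + x))/4 = (18 - 3*x)/4 = 9/2 - 3*x/4)
n((-1 + 0)² - (5*0 - 2)) - 1*23951 = (9/2 - 3*((-1 + 0)² - (5*0 - 2))/4) - 1*23951 = (9/2 - 3*((-1)² - (0 - 2))/4) - 23951 = (9/2 - 3*(1 - 1*(-2))/4) - 23951 = (9/2 - 3*(1 + 2)/4) - 23951 = (9/2 - ¾*3) - 23951 = (9/2 - 9/4) - 23951 = 9/4 - 23951 = -95795/4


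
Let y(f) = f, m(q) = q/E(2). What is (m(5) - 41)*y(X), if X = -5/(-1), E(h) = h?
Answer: -385/2 ≈ -192.50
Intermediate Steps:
X = 5 (X = -5*(-1) = 5)
m(q) = q/2
(m(5) - 41)*y(X) = ((1/2)*5 - 41)*5 = (5/2 - 41)*5 = -77/2*5 = -385/2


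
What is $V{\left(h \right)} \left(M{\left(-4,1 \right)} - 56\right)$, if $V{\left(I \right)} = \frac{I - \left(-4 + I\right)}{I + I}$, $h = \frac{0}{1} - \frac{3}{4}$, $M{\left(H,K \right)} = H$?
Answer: $160$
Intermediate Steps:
$h = - \frac{3}{4}$ ($h = 0 \cdot 1 - \frac{3}{4} = 0 - \frac{3}{4} = - \frac{3}{4} \approx -0.75$)
$V{\left(I \right)} = \frac{2}{I}$ ($V{\left(I \right)} = \frac{4}{2 I} = 4 \frac{1}{2 I} = \frac{2}{I}$)
$V{\left(h \right)} \left(M{\left(-4,1 \right)} - 56\right) = \frac{2}{- \frac{3}{4}} \left(-4 - 56\right) = 2 \left(- \frac{4}{3}\right) \left(-60\right) = \left(- \frac{8}{3}\right) \left(-60\right) = 160$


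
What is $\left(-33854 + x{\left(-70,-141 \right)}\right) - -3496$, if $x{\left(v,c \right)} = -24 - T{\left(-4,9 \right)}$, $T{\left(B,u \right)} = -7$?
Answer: $-30375$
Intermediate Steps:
$x{\left(v,c \right)} = -17$ ($x{\left(v,c \right)} = -24 - -7 = -24 + 7 = -17$)
$\left(-33854 + x{\left(-70,-141 \right)}\right) - -3496 = \left(-33854 - 17\right) - -3496 = -33871 + 3496 = -30375$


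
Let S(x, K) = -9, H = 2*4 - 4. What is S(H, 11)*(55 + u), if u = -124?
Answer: 621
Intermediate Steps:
H = 4 (H = 8 - 4 = 4)
S(H, 11)*(55 + u) = -9*(55 - 124) = -9*(-69) = 621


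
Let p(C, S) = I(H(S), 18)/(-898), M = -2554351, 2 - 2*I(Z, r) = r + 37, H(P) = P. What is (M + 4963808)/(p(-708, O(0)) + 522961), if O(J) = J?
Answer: 4327384772/939238009 ≈ 4.6073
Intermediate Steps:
I(Z, r) = -35/2 - r/2 (I(Z, r) = 1 - (r + 37)/2 = 1 - (37 + r)/2 = 1 + (-37/2 - r/2) = -35/2 - r/2)
p(C, S) = 53/1796 (p(C, S) = (-35/2 - ½*18)/(-898) = (-35/2 - 9)*(-1/898) = -53/2*(-1/898) = 53/1796)
(M + 4963808)/(p(-708, O(0)) + 522961) = (-2554351 + 4963808)/(53/1796 + 522961) = 2409457/(939238009/1796) = 2409457*(1796/939238009) = 4327384772/939238009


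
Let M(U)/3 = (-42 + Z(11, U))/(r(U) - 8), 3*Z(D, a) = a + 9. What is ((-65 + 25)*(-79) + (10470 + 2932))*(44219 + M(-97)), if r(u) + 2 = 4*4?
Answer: 2195293100/3 ≈ 7.3176e+8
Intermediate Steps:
r(u) = 14 (r(u) = -2 + 4*4 = -2 + 16 = 14)
Z(D, a) = 3 + a/3 (Z(D, a) = (a + 9)/3 = (9 + a)/3 = 3 + a/3)
M(U) = -39/2 + U/6 (M(U) = 3*((-42 + (3 + U/3))/(14 - 8)) = 3*((-39 + U/3)/6) = 3*((-39 + U/3)*(⅙)) = 3*(-13/2 + U/18) = -39/2 + U/6)
((-65 + 25)*(-79) + (10470 + 2932))*(44219 + M(-97)) = ((-65 + 25)*(-79) + (10470 + 2932))*(44219 + (-39/2 + (⅙)*(-97))) = (-40*(-79) + 13402)*(44219 + (-39/2 - 97/6)) = (3160 + 13402)*(44219 - 107/3) = 16562*(132550/3) = 2195293100/3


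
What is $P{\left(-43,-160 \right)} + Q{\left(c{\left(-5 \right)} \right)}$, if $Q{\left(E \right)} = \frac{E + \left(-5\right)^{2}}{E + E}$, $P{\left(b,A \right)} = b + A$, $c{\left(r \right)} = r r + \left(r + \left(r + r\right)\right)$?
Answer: $- \frac{805}{4} \approx -201.25$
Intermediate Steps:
$c{\left(r \right)} = r^{2} + 3 r$ ($c{\left(r \right)} = r^{2} + \left(r + 2 r\right) = r^{2} + 3 r$)
$P{\left(b,A \right)} = A + b$
$Q{\left(E \right)} = \frac{25 + E}{2 E}$ ($Q{\left(E \right)} = \frac{E + 25}{2 E} = \left(25 + E\right) \frac{1}{2 E} = \frac{25 + E}{2 E}$)
$P{\left(-43,-160 \right)} + Q{\left(c{\left(-5 \right)} \right)} = \left(-160 - 43\right) + \frac{25 - 5 \left(3 - 5\right)}{2 \left(- 5 \left(3 - 5\right)\right)} = -203 + \frac{25 - -10}{2 \left(\left(-5\right) \left(-2\right)\right)} = -203 + \frac{25 + 10}{2 \cdot 10} = -203 + \frac{1}{2} \cdot \frac{1}{10} \cdot 35 = -203 + \frac{7}{4} = - \frac{805}{4}$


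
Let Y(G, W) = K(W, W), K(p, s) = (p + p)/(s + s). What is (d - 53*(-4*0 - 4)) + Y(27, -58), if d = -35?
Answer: 178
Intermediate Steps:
K(p, s) = p/s (K(p, s) = (2*p)/((2*s)) = (2*p)*(1/(2*s)) = p/s)
Y(G, W) = 1 (Y(G, W) = W/W = 1)
(d - 53*(-4*0 - 4)) + Y(27, -58) = (-35 - 53*(-4*0 - 4)) + 1 = (-35 - 53*(0 - 4)) + 1 = (-35 - 53*(-4)) + 1 = (-35 + 212) + 1 = 177 + 1 = 178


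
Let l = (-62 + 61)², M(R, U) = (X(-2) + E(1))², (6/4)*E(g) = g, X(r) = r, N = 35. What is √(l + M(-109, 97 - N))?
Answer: 5/3 ≈ 1.6667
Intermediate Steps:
E(g) = 2*g/3
M(R, U) = 16/9 (M(R, U) = (-2 + (⅔)*1)² = (-2 + ⅔)² = (-4/3)² = 16/9)
l = 1 (l = (-1)² = 1)
√(l + M(-109, 97 - N)) = √(1 + 16/9) = √(25/9) = 5/3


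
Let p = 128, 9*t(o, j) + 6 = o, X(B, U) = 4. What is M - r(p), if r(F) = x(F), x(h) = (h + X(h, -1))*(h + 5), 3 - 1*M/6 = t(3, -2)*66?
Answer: -17406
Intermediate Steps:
t(o, j) = -⅔ + o/9
M = 150 (M = 18 - 6*(-⅔ + (⅑)*3)*66 = 18 - 6*(-⅔ + ⅓)*66 = 18 - (-2)*66 = 18 - 6*(-22) = 18 + 132 = 150)
x(h) = (4 + h)*(5 + h) (x(h) = (h + 4)*(h + 5) = (4 + h)*(5 + h))
r(F) = 20 + F² + 9*F
M - r(p) = 150 - (20 + 128² + 9*128) = 150 - (20 + 16384 + 1152) = 150 - 1*17556 = 150 - 17556 = -17406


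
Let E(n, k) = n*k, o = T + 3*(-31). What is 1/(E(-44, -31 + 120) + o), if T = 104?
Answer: -1/3905 ≈ -0.00025608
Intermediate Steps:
o = 11 (o = 104 + 3*(-31) = 104 - 93 = 11)
E(n, k) = k*n
1/(E(-44, -31 + 120) + o) = 1/((-31 + 120)*(-44) + 11) = 1/(89*(-44) + 11) = 1/(-3916 + 11) = 1/(-3905) = -1/3905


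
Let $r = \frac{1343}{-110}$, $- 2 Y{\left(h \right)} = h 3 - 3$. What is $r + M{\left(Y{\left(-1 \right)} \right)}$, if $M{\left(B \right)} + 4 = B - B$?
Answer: $- \frac{1783}{110} \approx -16.209$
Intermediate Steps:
$Y{\left(h \right)} = \frac{3}{2} - \frac{3 h}{2}$ ($Y{\left(h \right)} = - \frac{h 3 - 3}{2} = - \frac{3 h - 3}{2} = - \frac{-3 + 3 h}{2} = \frac{3}{2} - \frac{3 h}{2}$)
$r = - \frac{1343}{110}$ ($r = 1343 \left(- \frac{1}{110}\right) = - \frac{1343}{110} \approx -12.209$)
$M{\left(B \right)} = -4$ ($M{\left(B \right)} = -4 + \left(B - B\right) = -4 + 0 = -4$)
$r + M{\left(Y{\left(-1 \right)} \right)} = - \frac{1343}{110} - 4 = - \frac{1783}{110}$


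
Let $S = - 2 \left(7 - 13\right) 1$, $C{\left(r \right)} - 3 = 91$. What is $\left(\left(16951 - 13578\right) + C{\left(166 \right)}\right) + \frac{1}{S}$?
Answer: $\frac{41605}{12} \approx 3467.1$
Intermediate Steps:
$C{\left(r \right)} = 94$ ($C{\left(r \right)} = 3 + 91 = 94$)
$S = 12$ ($S = - 2 \left(7 - 13\right) 1 = \left(-2\right) \left(-6\right) 1 = 12 \cdot 1 = 12$)
$\left(\left(16951 - 13578\right) + C{\left(166 \right)}\right) + \frac{1}{S} = \left(\left(16951 - 13578\right) + 94\right) + \frac{1}{12} = \left(3373 + 94\right) + \frac{1}{12} = 3467 + \frac{1}{12} = \frac{41605}{12}$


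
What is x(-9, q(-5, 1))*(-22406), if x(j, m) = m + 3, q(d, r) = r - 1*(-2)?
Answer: -134436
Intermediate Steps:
q(d, r) = 2 + r (q(d, r) = r + 2 = 2 + r)
x(j, m) = 3 + m
x(-9, q(-5, 1))*(-22406) = (3 + (2 + 1))*(-22406) = (3 + 3)*(-22406) = 6*(-22406) = -134436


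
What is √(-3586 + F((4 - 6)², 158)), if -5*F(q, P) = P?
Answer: 2*I*√22610/5 ≈ 60.146*I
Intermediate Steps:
F(q, P) = -P/5
√(-3586 + F((4 - 6)², 158)) = √(-3586 - ⅕*158) = √(-3586 - 158/5) = √(-18088/5) = 2*I*√22610/5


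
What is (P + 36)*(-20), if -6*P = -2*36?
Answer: -960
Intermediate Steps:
P = 12 (P = -(-1)*36/3 = -⅙*(-72) = 12)
(P + 36)*(-20) = (12 + 36)*(-20) = 48*(-20) = -960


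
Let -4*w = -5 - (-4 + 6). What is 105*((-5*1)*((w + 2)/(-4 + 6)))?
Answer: -7875/8 ≈ -984.38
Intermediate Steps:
w = 7/4 (w = -(-5 - (-4 + 6))/4 = -(-5 - 1*2)/4 = -(-5 - 2)/4 = -¼*(-7) = 7/4 ≈ 1.7500)
105*((-5*1)*((w + 2)/(-4 + 6))) = 105*((-5*1)*((7/4 + 2)/(-4 + 6))) = 105*(-75/(4*2)) = 105*(-5*15/8) = 105*(-75/8) = -7875/8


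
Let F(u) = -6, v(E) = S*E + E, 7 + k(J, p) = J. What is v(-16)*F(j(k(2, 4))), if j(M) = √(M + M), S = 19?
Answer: 1920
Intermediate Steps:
k(J, p) = -7 + J
j(M) = √2*√M (j(M) = √(2*M) = √2*√M)
v(E) = 20*E (v(E) = 19*E + E = 20*E)
v(-16)*F(j(k(2, 4))) = (20*(-16))*(-6) = -320*(-6) = 1920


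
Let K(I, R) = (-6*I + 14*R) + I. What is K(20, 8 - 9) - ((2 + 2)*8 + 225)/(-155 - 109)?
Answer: -29839/264 ≈ -113.03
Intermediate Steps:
K(I, R) = -5*I + 14*R
K(20, 8 - 9) - ((2 + 2)*8 + 225)/(-155 - 109) = (-5*20 + 14*(8 - 9)) - ((2 + 2)*8 + 225)/(-155 - 109) = (-100 + 14*(-1)) - (4*8 + 225)/(-264) = (-100 - 14) - (32 + 225)*(-1)/264 = -114 - 257*(-1)/264 = -114 - 1*(-257/264) = -114 + 257/264 = -29839/264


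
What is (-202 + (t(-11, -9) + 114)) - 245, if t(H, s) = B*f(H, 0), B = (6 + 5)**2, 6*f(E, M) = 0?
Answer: -333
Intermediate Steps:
f(E, M) = 0 (f(E, M) = (1/6)*0 = 0)
B = 121 (B = 11**2 = 121)
t(H, s) = 0 (t(H, s) = 121*0 = 0)
(-202 + (t(-11, -9) + 114)) - 245 = (-202 + (0 + 114)) - 245 = (-202 + 114) - 245 = -88 - 245 = -333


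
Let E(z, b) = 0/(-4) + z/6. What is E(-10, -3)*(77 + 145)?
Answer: -370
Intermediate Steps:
E(z, b) = z/6 (E(z, b) = 0*(-¼) + z*(⅙) = 0 + z/6 = z/6)
E(-10, -3)*(77 + 145) = ((⅙)*(-10))*(77 + 145) = -5/3*222 = -370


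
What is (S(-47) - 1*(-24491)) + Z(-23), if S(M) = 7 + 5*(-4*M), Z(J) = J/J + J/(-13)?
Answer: 330730/13 ≈ 25441.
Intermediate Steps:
Z(J) = 1 - J/13 (Z(J) = 1 + J*(-1/13) = 1 - J/13)
S(M) = 7 - 20*M
(S(-47) - 1*(-24491)) + Z(-23) = ((7 - 20*(-47)) - 1*(-24491)) + (1 - 1/13*(-23)) = ((7 + 940) + 24491) + (1 + 23/13) = (947 + 24491) + 36/13 = 25438 + 36/13 = 330730/13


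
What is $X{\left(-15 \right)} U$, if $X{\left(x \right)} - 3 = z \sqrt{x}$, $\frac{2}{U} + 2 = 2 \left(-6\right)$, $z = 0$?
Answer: $- \frac{3}{7} \approx -0.42857$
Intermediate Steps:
$U = - \frac{1}{7}$ ($U = \frac{2}{-2 + 2 \left(-6\right)} = \frac{2}{-2 - 12} = \frac{2}{-14} = 2 \left(- \frac{1}{14}\right) = - \frac{1}{7} \approx -0.14286$)
$X{\left(x \right)} = 3$ ($X{\left(x \right)} = 3 + 0 \sqrt{x} = 3 + 0 = 3$)
$X{\left(-15 \right)} U = 3 \left(- \frac{1}{7}\right) = - \frac{3}{7}$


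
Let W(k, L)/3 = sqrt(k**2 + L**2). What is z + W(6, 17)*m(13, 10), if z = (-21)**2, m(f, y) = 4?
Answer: 441 + 60*sqrt(13) ≈ 657.33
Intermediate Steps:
W(k, L) = 3*sqrt(L**2 + k**2) (W(k, L) = 3*sqrt(k**2 + L**2) = 3*sqrt(L**2 + k**2))
z = 441
z + W(6, 17)*m(13, 10) = 441 + (3*sqrt(17**2 + 6**2))*4 = 441 + (3*sqrt(289 + 36))*4 = 441 + (3*sqrt(325))*4 = 441 + (3*(5*sqrt(13)))*4 = 441 + (15*sqrt(13))*4 = 441 + 60*sqrt(13)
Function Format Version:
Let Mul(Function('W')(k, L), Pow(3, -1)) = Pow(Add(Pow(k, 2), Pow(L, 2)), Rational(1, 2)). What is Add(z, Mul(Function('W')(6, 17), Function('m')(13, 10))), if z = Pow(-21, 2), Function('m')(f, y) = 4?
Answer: Add(441, Mul(60, Pow(13, Rational(1, 2)))) ≈ 657.33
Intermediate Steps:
Function('W')(k, L) = Mul(3, Pow(Add(Pow(L, 2), Pow(k, 2)), Rational(1, 2))) (Function('W')(k, L) = Mul(3, Pow(Add(Pow(k, 2), Pow(L, 2)), Rational(1, 2))) = Mul(3, Pow(Add(Pow(L, 2), Pow(k, 2)), Rational(1, 2))))
z = 441
Add(z, Mul(Function('W')(6, 17), Function('m')(13, 10))) = Add(441, Mul(Mul(3, Pow(Add(Pow(17, 2), Pow(6, 2)), Rational(1, 2))), 4)) = Add(441, Mul(Mul(3, Pow(Add(289, 36), Rational(1, 2))), 4)) = Add(441, Mul(Mul(3, Pow(325, Rational(1, 2))), 4)) = Add(441, Mul(Mul(3, Mul(5, Pow(13, Rational(1, 2)))), 4)) = Add(441, Mul(Mul(15, Pow(13, Rational(1, 2))), 4)) = Add(441, Mul(60, Pow(13, Rational(1, 2))))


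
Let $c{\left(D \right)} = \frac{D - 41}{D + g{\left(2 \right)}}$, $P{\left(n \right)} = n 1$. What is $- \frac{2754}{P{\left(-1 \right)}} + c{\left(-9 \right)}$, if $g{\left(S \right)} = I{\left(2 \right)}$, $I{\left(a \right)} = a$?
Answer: $\frac{19328}{7} \approx 2761.1$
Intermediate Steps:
$g{\left(S \right)} = 2$
$P{\left(n \right)} = n$
$c{\left(D \right)} = \frac{-41 + D}{2 + D}$ ($c{\left(D \right)} = \frac{D - 41}{D + 2} = \frac{-41 + D}{2 + D}$)
$- \frac{2754}{P{\left(-1 \right)}} + c{\left(-9 \right)} = - \frac{2754}{-1} + \frac{-41 - 9}{2 - 9} = \left(-2754\right) \left(-1\right) + \frac{1}{-7} \left(-50\right) = 2754 - - \frac{50}{7} = 2754 + \frac{50}{7} = \frac{19328}{7}$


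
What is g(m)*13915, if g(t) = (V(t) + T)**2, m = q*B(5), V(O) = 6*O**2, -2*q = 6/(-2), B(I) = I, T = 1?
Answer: 6377648035/4 ≈ 1.5944e+9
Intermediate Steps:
q = 3/2 (q = -3/(-2) = -3*(-1)/2 = -1/2*(-3) = 3/2 ≈ 1.5000)
m = 15/2 (m = (3/2)*5 = 15/2 ≈ 7.5000)
g(t) = (1 + 6*t**2)**2 (g(t) = (6*t**2 + 1)**2 = (1 + 6*t**2)**2)
g(m)*13915 = (1 + 6*(15/2)**2)**2*13915 = (1 + 6*(225/4))**2*13915 = (1 + 675/2)**2*13915 = (677/2)**2*13915 = (458329/4)*13915 = 6377648035/4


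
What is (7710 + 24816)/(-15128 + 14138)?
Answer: -1807/55 ≈ -32.855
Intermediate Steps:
(7710 + 24816)/(-15128 + 14138) = 32526/(-990) = 32526*(-1/990) = -1807/55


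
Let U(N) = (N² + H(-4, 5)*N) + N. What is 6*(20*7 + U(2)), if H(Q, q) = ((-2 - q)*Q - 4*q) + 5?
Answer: 1032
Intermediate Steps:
H(Q, q) = 5 - 4*q + Q*(-2 - q) (H(Q, q) = (Q*(-2 - q) - 4*q) + 5 = (-4*q + Q*(-2 - q)) + 5 = 5 - 4*q + Q*(-2 - q))
U(N) = N² + 14*N (U(N) = (N² + (5 - 4*5 - 2*(-4) - 1*(-4)*5)*N) + N = (N² + (5 - 20 + 8 + 20)*N) + N = (N² + 13*N) + N = N² + 14*N)
6*(20*7 + U(2)) = 6*(20*7 + 2*(14 + 2)) = 6*(140 + 2*16) = 6*(140 + 32) = 6*172 = 1032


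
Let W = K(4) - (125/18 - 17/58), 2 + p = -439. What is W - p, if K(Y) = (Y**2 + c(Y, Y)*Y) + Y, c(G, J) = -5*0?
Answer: 118585/261 ≈ 454.35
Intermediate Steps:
p = -441 (p = -2 - 439 = -441)
c(G, J) = 0
K(Y) = Y + Y**2 (K(Y) = (Y**2 + 0*Y) + Y = (Y**2 + 0) + Y = Y**2 + Y = Y + Y**2)
W = 3484/261 (W = 4*(1 + 4) - (125/18 - 17/58) = 4*5 - (125*(1/18) - 17*1/58) = 20 - (125/18 - 17/58) = 20 - 1*1736/261 = 20 - 1736/261 = 3484/261 ≈ 13.349)
W - p = 3484/261 - 1*(-441) = 3484/261 + 441 = 118585/261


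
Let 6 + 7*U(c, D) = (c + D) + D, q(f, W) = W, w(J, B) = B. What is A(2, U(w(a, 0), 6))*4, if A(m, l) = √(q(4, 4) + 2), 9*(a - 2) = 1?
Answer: 4*√6 ≈ 9.7980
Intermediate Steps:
a = 19/9 (a = 2 + (⅑)*1 = 2 + ⅑ = 19/9 ≈ 2.1111)
U(c, D) = -6/7 + c/7 + 2*D/7 (U(c, D) = -6/7 + ((c + D) + D)/7 = -6/7 + ((D + c) + D)/7 = -6/7 + (c + 2*D)/7 = -6/7 + (c/7 + 2*D/7) = -6/7 + c/7 + 2*D/7)
A(m, l) = √6 (A(m, l) = √(4 + 2) = √6)
A(2, U(w(a, 0), 6))*4 = √6*4 = 4*√6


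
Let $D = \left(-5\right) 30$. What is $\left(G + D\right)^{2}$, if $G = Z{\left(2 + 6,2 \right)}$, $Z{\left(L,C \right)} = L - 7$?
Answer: $22201$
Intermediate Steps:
$Z{\left(L,C \right)} = -7 + L$ ($Z{\left(L,C \right)} = L - 7 = -7 + L$)
$G = 1$ ($G = -7 + \left(2 + 6\right) = -7 + 8 = 1$)
$D = -150$
$\left(G + D\right)^{2} = \left(1 - 150\right)^{2} = \left(-149\right)^{2} = 22201$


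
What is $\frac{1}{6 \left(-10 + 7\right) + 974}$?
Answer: $\frac{1}{956} \approx 0.001046$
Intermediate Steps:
$\frac{1}{6 \left(-10 + 7\right) + 974} = \frac{1}{6 \left(-3\right) + 974} = \frac{1}{-18 + 974} = \frac{1}{956}$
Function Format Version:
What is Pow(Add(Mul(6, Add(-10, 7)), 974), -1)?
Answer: Rational(1, 956) ≈ 0.0010460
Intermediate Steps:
Pow(Add(Mul(6, Add(-10, 7)), 974), -1) = Pow(Add(Mul(6, -3), 974), -1) = Pow(Add(-18, 974), -1) = Pow(956, -1) = Rational(1, 956)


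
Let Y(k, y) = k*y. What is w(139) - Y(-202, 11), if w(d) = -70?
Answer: 2152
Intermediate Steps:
w(139) - Y(-202, 11) = -70 - (-202)*11 = -70 - 1*(-2222) = -70 + 2222 = 2152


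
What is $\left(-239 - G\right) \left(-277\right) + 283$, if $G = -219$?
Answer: $5823$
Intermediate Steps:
$\left(-239 - G\right) \left(-277\right) + 283 = \left(-239 - -219\right) \left(-277\right) + 283 = \left(-239 + 219\right) \left(-277\right) + 283 = \left(-20\right) \left(-277\right) + 283 = 5540 + 283 = 5823$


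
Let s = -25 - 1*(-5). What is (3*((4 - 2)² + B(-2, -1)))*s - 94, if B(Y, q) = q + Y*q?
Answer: -394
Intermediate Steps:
s = -20 (s = -25 + 5 = -20)
(3*((4 - 2)² + B(-2, -1)))*s - 94 = (3*((4 - 2)² - (1 - 2)))*(-20) - 94 = (3*(2² - 1*(-1)))*(-20) - 94 = (3*(4 + 1))*(-20) - 94 = (3*5)*(-20) - 94 = 15*(-20) - 94 = -300 - 94 = -394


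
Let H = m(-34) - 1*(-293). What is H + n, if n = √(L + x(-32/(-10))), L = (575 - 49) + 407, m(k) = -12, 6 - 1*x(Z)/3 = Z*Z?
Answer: 281 + √23007/5 ≈ 311.34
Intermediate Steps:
x(Z) = 18 - 3*Z² (x(Z) = 18 - 3*Z*Z = 18 - 3*Z²)
L = 933 (L = 526 + 407 = 933)
H = 281 (H = -12 - 1*(-293) = -12 + 293 = 281)
n = √23007/5 (n = √(933 + (18 - 3*(-32/(-10))²)) = √(933 + (18 - 3*(-32*(-⅒))²)) = √(933 + (18 - 3*(16/5)²)) = √(933 + (18 - 3*256/25)) = √(933 + (18 - 768/25)) = √(933 - 318/25) = √(23007/25) = √23007/5 ≈ 30.336)
H + n = 281 + √23007/5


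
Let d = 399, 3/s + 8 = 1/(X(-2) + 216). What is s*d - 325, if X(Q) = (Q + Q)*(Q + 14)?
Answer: -637571/1343 ≈ -474.74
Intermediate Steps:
X(Q) = 2*Q*(14 + Q) (X(Q) = (2*Q)*(14 + Q) = 2*Q*(14 + Q))
s = -504/1343 (s = 3/(-8 + 1/(2*(-2)*(14 - 2) + 216)) = 3/(-8 + 1/(2*(-2)*12 + 216)) = 3/(-8 + 1/(-48 + 216)) = 3/(-8 + 1/168) = 3/(-1343/168) = 3*(-168/1343) = -504/1343 ≈ -0.37528)
s*d - 325 = -504/1343*399 - 325 = -201096/1343 - 325 = -637571/1343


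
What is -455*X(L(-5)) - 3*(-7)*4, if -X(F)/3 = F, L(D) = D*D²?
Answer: -170541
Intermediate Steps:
L(D) = D³
X(F) = -3*F
-455*X(L(-5)) - 3*(-7)*4 = -(-1365)*(-5)³ - 3*(-7)*4 = -(-1365)*(-125) + 21*4 = -455*375 + 84 = -170625 + 84 = -170541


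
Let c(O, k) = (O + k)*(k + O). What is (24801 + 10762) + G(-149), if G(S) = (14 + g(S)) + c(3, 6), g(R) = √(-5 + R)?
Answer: 35658 + I*√154 ≈ 35658.0 + 12.41*I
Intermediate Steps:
c(O, k) = (O + k)² (c(O, k) = (O + k)*(O + k) = (O + k)²)
G(S) = 95 + √(-5 + S) (G(S) = (14 + √(-5 + S)) + (3 + 6)² = (14 + √(-5 + S)) + 9² = (14 + √(-5 + S)) + 81 = 95 + √(-5 + S))
(24801 + 10762) + G(-149) = (24801 + 10762) + (95 + √(-5 - 149)) = 35563 + (95 + √(-154)) = 35563 + (95 + I*√154) = 35658 + I*√154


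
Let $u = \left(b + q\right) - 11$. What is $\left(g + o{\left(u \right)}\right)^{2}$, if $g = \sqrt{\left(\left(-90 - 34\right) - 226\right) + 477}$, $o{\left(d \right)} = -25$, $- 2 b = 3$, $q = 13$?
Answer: $\left(25 - \sqrt{127}\right)^{2} \approx 188.53$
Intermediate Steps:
$b = - \frac{3}{2}$ ($b = \left(- \frac{1}{2}\right) 3 = - \frac{3}{2} \approx -1.5$)
$u = \frac{1}{2}$ ($u = \left(- \frac{3}{2} + 13\right) - 11 = \frac{23}{2} - 11 = \frac{1}{2} \approx 0.5$)
$g = \sqrt{127}$ ($g = \sqrt{\left(-124 - 226\right) + 477} = \sqrt{-350 + 477} = \sqrt{127} \approx 11.269$)
$\left(g + o{\left(u \right)}\right)^{2} = \left(\sqrt{127} - 25\right)^{2} = \left(-25 + \sqrt{127}\right)^{2}$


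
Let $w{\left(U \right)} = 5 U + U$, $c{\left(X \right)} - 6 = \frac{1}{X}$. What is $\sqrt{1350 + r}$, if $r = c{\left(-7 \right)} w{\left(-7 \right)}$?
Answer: $4 \sqrt{69} \approx 33.227$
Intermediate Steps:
$c{\left(X \right)} = 6 + \frac{1}{X}$
$w{\left(U \right)} = 6 U$
$r = -246$ ($r = \left(6 + \frac{1}{-7}\right) 6 \left(-7\right) = \left(6 - \frac{1}{7}\right) \left(-42\right) = \frac{41}{7} \left(-42\right) = -246$)
$\sqrt{1350 + r} = \sqrt{1350 - 246} = \sqrt{1104} = 4 \sqrt{69}$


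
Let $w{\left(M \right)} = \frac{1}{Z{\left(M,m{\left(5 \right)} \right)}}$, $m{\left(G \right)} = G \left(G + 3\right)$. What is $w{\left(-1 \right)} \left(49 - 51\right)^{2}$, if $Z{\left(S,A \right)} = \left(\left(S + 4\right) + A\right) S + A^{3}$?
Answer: $\frac{4}{63957} \approx 6.2542 \cdot 10^{-5}$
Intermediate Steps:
$m{\left(G \right)} = G \left(3 + G\right)$
$Z{\left(S,A \right)} = A^{3} + S \left(4 + A + S\right)$ ($Z{\left(S,A \right)} = \left(\left(4 + S\right) + A\right) S + A^{3} = \left(4 + A + S\right) S + A^{3} = S \left(4 + A + S\right) + A^{3} = A^{3} + S \left(4 + A + S\right)$)
$w{\left(M \right)} = \frac{1}{64000 + M^{2} + 44 M}$ ($w{\left(M \right)} = \frac{1}{\left(5 \left(3 + 5\right)\right)^{3} + M^{2} + 4 M + 5 \left(3 + 5\right) M} = \frac{1}{\left(5 \cdot 8\right)^{3} + M^{2} + 4 M + 5 \cdot 8 M} = \frac{1}{40^{3} + M^{2} + 4 M + 40 M} = \frac{1}{64000 + M^{2} + 4 M + 40 M} = \frac{1}{64000 + M^{2} + 44 M}$)
$w{\left(-1 \right)} \left(49 - 51\right)^{2} = \frac{\left(49 - 51\right)^{2}}{64000 + \left(-1\right)^{2} + 44 \left(-1\right)} = \frac{\left(-2\right)^{2}}{64000 + 1 - 44} = \frac{1}{63957} \cdot 4 = \frac{4}{63957}$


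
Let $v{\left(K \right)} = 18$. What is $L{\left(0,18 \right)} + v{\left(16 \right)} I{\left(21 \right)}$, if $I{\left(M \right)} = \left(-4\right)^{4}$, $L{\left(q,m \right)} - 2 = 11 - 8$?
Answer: $4613$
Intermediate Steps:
$L{\left(q,m \right)} = 5$ ($L{\left(q,m \right)} = 2 + \left(11 - 8\right) = 2 + 3 = 5$)
$I{\left(M \right)} = 256$
$L{\left(0,18 \right)} + v{\left(16 \right)} I{\left(21 \right)} = 5 + 18 \cdot 256 = 5 + 4608 = 4613$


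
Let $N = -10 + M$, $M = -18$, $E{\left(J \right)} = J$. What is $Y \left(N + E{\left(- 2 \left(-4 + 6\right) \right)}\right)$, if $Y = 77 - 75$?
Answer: $-64$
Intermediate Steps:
$Y = 2$
$N = -28$ ($N = -10 - 18 = -28$)
$Y \left(N + E{\left(- 2 \left(-4 + 6\right) \right)}\right) = 2 \left(-28 - 2 \left(-4 + 6\right)\right) = 2 \left(-28 - 4\right) = 2 \left(-32\right) = -64$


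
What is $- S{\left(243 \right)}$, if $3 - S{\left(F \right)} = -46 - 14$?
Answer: $-63$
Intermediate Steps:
$S{\left(F \right)} = 63$ ($S{\left(F \right)} = 3 - \left(-46 - 14\right) = 3 - -60 = 3 + 60 = 63$)
$- S{\left(243 \right)} = \left(-1\right) 63 = -63$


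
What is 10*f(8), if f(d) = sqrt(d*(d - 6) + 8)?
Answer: 20*sqrt(6) ≈ 48.990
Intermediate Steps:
f(d) = sqrt(8 + d*(-6 + d)) (f(d) = sqrt(d*(-6 + d) + 8) = sqrt(8 + d*(-6 + d)))
10*f(8) = 10*sqrt(8 + 8**2 - 6*8) = 10*sqrt(8 + 64 - 48) = 10*sqrt(24) = 10*(2*sqrt(6)) = 20*sqrt(6)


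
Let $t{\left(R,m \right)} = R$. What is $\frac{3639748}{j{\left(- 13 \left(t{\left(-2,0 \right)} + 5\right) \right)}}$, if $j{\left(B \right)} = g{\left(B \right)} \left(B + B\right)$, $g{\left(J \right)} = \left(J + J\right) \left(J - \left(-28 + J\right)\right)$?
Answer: $\frac{129991}{6084} \approx 21.366$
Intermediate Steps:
$g{\left(J \right)} = 56 J$ ($g{\left(J \right)} = 2 J 28 = 56 J$)
$j{\left(B \right)} = 112 B^{2}$ ($j{\left(B \right)} = 56 B \left(B + B\right) = 56 B 2 B = 112 B^{2}$)
$\frac{3639748}{j{\left(- 13 \left(t{\left(-2,0 \right)} + 5\right) \right)}} = \frac{3639748}{112 \left(- 13 \left(-2 + 5\right)\right)^{2}} = \frac{3639748}{112 \left(\left(-13\right) 3\right)^{2}} = \frac{3639748}{112 \left(-39\right)^{2}} = \frac{3639748}{112 \cdot 1521} = \frac{3639748}{170352} = 3639748 \cdot \frac{1}{170352} = \frac{129991}{6084}$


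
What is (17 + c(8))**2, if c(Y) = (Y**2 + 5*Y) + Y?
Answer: 16641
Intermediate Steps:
c(Y) = Y**2 + 6*Y
(17 + c(8))**2 = (17 + 8*(6 + 8))**2 = (17 + 8*14)**2 = (17 + 112)**2 = 129**2 = 16641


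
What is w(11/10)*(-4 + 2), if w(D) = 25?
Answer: -50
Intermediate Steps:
w(11/10)*(-4 + 2) = 25*(-4 + 2) = 25*(-2) = -50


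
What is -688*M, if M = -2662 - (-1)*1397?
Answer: 870320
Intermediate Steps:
M = -1265 (M = -2662 - 1*(-1397) = -2662 + 1397 = -1265)
-688*M = -688*(-1265) = 870320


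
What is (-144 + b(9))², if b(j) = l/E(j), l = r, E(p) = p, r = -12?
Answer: 190096/9 ≈ 21122.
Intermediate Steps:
l = -12
b(j) = -12/j
(-144 + b(9))² = (-144 - 12/9)² = (-144 - 12*⅑)² = (-144 - 4/3)² = (-436/3)² = 190096/9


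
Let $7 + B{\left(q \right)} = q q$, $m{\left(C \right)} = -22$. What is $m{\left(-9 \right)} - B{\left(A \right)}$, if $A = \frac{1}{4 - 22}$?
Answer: $- \frac{4861}{324} \approx -15.003$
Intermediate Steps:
$A = - \frac{1}{18}$ ($A = \frac{1}{-18} = - \frac{1}{18} \approx -0.055556$)
$B{\left(q \right)} = -7 + q^{2}$ ($B{\left(q \right)} = -7 + q q = -7 + q^{2}$)
$m{\left(-9 \right)} - B{\left(A \right)} = -22 - \left(-7 + \left(- \frac{1}{18}\right)^{2}\right) = -22 - \left(-7 + \frac{1}{324}\right) = -22 - - \frac{2267}{324} = -22 + \frac{2267}{324} = - \frac{4861}{324}$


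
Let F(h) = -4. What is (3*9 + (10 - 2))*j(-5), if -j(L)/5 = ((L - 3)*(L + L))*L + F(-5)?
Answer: 70700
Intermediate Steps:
j(L) = 20 - 10*L**2*(-3 + L) (j(L) = -5*(((L - 3)*(L + L))*L - 4) = -5*(((-3 + L)*(2*L))*L - 4) = -5*((2*L*(-3 + L))*L - 4) = -5*(2*L**2*(-3 + L) - 4) = -5*(-4 + 2*L**2*(-3 + L)) = 20 - 10*L**2*(-3 + L))
(3*9 + (10 - 2))*j(-5) = (3*9 + (10 - 2))*(20 - 10*(-5)**3 + 30*(-5)**2) = (27 + 8)*(20 - 10*(-125) + 30*25) = 35*(20 + 1250 + 750) = 35*2020 = 70700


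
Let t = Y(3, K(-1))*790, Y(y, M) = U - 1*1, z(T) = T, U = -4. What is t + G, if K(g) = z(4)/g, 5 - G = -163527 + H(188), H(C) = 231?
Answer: 159351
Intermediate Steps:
G = 163301 (G = 5 - (-163527 + 231) = 5 - 1*(-163296) = 5 + 163296 = 163301)
K(g) = 4/g
Y(y, M) = -5 (Y(y, M) = -4 - 1*1 = -4 - 1 = -5)
t = -3950 (t = -5*790 = -3950)
t + G = -3950 + 163301 = 159351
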